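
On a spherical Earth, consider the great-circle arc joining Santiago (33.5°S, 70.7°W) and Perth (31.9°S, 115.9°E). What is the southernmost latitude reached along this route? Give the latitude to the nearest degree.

The great circle lies in the plane with unit normal n̂ = (p₁ × p₂)/|p₁ × p₂|.
Here n̂_z ≈ -0.089; the vertex latitude is φ_max = arccos|n̂_z| ≈ 84.9°.
Check via Clairaut: cos φ_max = |cos φ₁| · sin C = cos(33.5°)·sin(173.9°) ≈ 0.089, again giving ≈ 84.9°.

≈ 85°S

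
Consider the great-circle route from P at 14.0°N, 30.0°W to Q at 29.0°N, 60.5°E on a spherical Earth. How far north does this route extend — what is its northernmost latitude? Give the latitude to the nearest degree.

≈ 31°N

The great circle lies in the plane with unit normal n̂ = (p₁ × p₂)/|p₁ × p₂|.
Here n̂_z ≈ +0.854; the vertex latitude is φ_max = arccos|n̂_z| ≈ 31.4°.
Check via Clairaut: cos φ_max = |cos φ₁| · sin C = cos(14.0°)·sin(61.6°) ≈ 0.854, again giving ≈ 31.4°.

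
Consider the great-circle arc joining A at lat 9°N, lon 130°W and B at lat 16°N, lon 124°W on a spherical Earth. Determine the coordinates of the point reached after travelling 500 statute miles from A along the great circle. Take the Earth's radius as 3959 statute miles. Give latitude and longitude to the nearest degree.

From cos δ = sin φ₁ sin φ₂ + cos φ₁ cos φ₂ cos Δλ, the central angle is δ ≈ 0.159 rad (9.1°). The total great-circle distance is δ·R ≈ 0.159 × 3959 ≈ 631 mi, so the target fraction is f = 500/631 ≈ 0.793.
Interpolate at f ≈ 0.793 with slerp weights a = sin((1−f)δ)/sin δ ≈ 0.208, b = sin(fδ)/sin δ ≈ 0.794.
p = a·p₁ + b·p₂ ≈ (-0.559, -0.790, 0.251); φ = arcsin(p_z) ≈ 14.56°, λ = atan2(p_y, p_x) ≈ -125.27°.

≈ lat 15°N, lon 125°W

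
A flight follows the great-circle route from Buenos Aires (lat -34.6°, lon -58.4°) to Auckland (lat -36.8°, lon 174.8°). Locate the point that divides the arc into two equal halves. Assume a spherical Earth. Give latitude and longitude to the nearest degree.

Convert each endpoint to a unit vector on the sphere (x = cos φ cos λ, y = cos φ sin λ, z = sin φ).
The central angle between the endpoints is δ = arccos(p₁·p₂) ≈ 1.625 rad (93.1°).
Interpolate at f = 1/2 with slerp weights a = sin((1−f)δ)/sin δ ≈ 0.727, b = sin(fδ)/sin δ ≈ 0.727.
p = a·p₁ + b·p₂ ≈ (-0.266, -0.457, -0.849); φ = arcsin(p_z) ≈ -58.06°, λ = atan2(p_y, p_x) ≈ -120.22°.

≈ lat -58°, lon -120°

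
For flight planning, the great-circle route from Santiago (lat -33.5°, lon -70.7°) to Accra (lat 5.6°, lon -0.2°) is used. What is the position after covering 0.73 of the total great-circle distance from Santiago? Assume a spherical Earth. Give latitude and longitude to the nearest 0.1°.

≈ lat -6.8°, lon -17.0°

Write both endpoints as unit vectors p₁, p₂ with components (cos φ cos λ, cos φ sin λ, sin φ).
The central angle between the endpoints is δ = arccos(p₁·p₂) ≈ 1.346 rad (77.1°).
Interpolate at f = 0.73 with slerp weights a = sin((1−f)δ)/sin δ ≈ 0.365, b = sin(fδ)/sin δ ≈ 0.853.
p = a·p₁ + b·p₂ ≈ (0.950, -0.290, -0.118); φ = arcsin(p_z) ≈ -6.77°, λ = atan2(p_y, p_x) ≈ -16.97°.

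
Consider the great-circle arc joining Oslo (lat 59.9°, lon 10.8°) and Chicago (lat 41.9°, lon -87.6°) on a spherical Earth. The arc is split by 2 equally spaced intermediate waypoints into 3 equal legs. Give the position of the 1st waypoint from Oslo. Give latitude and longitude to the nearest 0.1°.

≈ lat 64.1°, lon -30.5°

Convert each endpoint to a unit vector on the sphere (x = cos φ cos λ, y = cos φ sin λ, z = sin φ).
The central angle between the endpoints is δ = arccos(p₁·p₂) ≈ 1.020 rad (58.4°).
Interpolate at f = 1/3 with slerp weights a = sin((1−f)δ)/sin δ ≈ 0.738, b = sin(fδ)/sin δ ≈ 0.391.
p = a·p₁ + b·p₂ ≈ (0.376, -0.222, 0.900); φ = arcsin(p_z) ≈ 64.13°, λ = atan2(p_y, p_x) ≈ -30.54°.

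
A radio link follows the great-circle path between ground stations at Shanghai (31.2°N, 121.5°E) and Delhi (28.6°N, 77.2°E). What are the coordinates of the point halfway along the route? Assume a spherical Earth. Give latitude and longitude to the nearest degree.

≈ (32°N, 99°E)

From cos δ = sin φ₁ sin φ₂ + cos φ₁ cos φ₂ cos Δλ, the central angle is δ ≈ 0.667 rad (38.2°).
Interpolate at f = 1/2 with slerp weights a = sin((1−f)δ)/sin δ ≈ 0.529, b = sin(fδ)/sin δ ≈ 0.529.
p = a·p₁ + b·p₂ ≈ (-0.134, 0.839, 0.527); φ = arcsin(p_z) ≈ 31.83°, λ = atan2(p_y, p_x) ≈ 99.05°.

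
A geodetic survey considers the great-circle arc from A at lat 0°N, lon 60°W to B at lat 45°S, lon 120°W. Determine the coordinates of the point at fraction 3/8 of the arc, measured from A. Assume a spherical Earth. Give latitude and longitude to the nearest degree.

Write both endpoints as unit vectors p₁, p₂ with components (cos φ cos λ, cos φ sin λ, sin φ).
The central angle between the endpoints is δ = arccos(p₁·p₂) ≈ 1.209 rad (69.3°).
Interpolate at f = 3/8 with slerp weights a = sin((1−f)δ)/sin δ ≈ 0.733, b = sin(fδ)/sin δ ≈ 0.468.
p = a·p₁ + b·p₂ ≈ (0.201, -0.922, -0.331); φ = arcsin(p_z) ≈ -19.34°, λ = atan2(p_y, p_x) ≈ -77.70°.

≈ lat 19°S, lon 78°W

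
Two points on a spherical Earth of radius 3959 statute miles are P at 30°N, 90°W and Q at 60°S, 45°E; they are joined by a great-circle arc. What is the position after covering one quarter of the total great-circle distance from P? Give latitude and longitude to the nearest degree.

≈ 0°N, 73°W

Write both endpoints as unit vectors p₁, p₂ with components (cos φ cos λ, cos φ sin λ, sin φ).
The central angle between the endpoints is δ = arccos(p₁·p₂) ≈ 2.403 rad (137.7°).
Interpolate at f = 1/4 with slerp weights a = sin((1−f)δ)/sin δ ≈ 1.445, b = sin(fδ)/sin δ ≈ 0.839.
p = a·p₁ + b·p₂ ≈ (0.297, -0.955, -0.004); φ = arcsin(p_z) ≈ -0.24°, λ = atan2(p_y, p_x) ≈ -72.74°.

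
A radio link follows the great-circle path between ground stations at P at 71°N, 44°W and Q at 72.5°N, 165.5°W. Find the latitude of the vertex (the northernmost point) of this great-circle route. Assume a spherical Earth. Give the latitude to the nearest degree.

The great circle lies in the plane with unit normal n̂ = (p₁ × p₂)/|p₁ × p₂|.
Here n̂_z ≈ -0.159; the vertex latitude is φ_max = arccos|n̂_z| ≈ 80.9°.

≈ 81°N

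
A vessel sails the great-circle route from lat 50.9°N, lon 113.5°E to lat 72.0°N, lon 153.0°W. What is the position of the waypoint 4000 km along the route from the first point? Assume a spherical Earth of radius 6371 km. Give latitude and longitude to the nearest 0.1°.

Convert each endpoint to a unit vector on the sphere (x = cos φ cos λ, y = cos φ sin λ, z = sin φ).
The central angle between the endpoints is δ = arccos(p₁·p₂) ≈ 0.758 rad (43.4°). The total great-circle distance is δ·R ≈ 0.758 × 6371 ≈ 4830 km, so the target fraction is f = 4000/4830 ≈ 0.828.
Interpolate at f ≈ 0.828 with slerp weights a = sin((1−f)δ)/sin δ ≈ 0.189, b = sin(fδ)/sin δ ≈ 0.854.
p = a·p₁ + b·p₂ ≈ (-0.283, -0.011, 0.959); φ = arcsin(p_z) ≈ 73.56°, λ = atan2(p_y, p_x) ≈ -177.85°.

≈ lat 73.6°N, lon 177.8°W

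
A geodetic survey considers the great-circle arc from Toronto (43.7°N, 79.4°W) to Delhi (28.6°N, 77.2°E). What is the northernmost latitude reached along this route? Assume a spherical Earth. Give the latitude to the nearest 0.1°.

The great circle lies in the plane with unit normal n̂ = (p₁ × p₂)/|p₁ × p₂|.
Here n̂_z ≈ +0.260; the vertex latitude is φ_max = arccos|n̂_z| ≈ 74.9°.

≈ 74.9°N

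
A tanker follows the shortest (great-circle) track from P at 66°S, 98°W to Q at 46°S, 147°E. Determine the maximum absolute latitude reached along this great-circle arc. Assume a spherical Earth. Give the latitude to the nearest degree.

The great circle lies in the plane with unit normal n̂ = (p₁ × p₂)/|p₁ × p₂|.
Here n̂_z ≈ -0.304; the vertex latitude is φ_max = arccos|n̂_z| ≈ 72.3°.
Check via Clairaut: cos φ_max = |cos φ₁| · sin C = cos(66.0°)·sin(131.7°) ≈ 0.304, again giving ≈ 72.3°.

≈ 72°S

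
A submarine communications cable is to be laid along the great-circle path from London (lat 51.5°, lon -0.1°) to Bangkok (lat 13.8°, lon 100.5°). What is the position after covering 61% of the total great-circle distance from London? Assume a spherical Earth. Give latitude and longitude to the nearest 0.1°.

Convert each endpoint to a unit vector on the sphere (x = cos φ cos λ, y = cos φ sin λ, z = sin φ).
The central angle between the endpoints is δ = arccos(p₁·p₂) ≈ 1.495 rad (85.7°).
Interpolate at f = 0.61 with slerp weights a = sin((1−f)δ)/sin δ ≈ 0.552, b = sin(fδ)/sin δ ≈ 0.793.
p = a·p₁ + b·p₂ ≈ (0.203, 0.757, 0.621); φ = arcsin(p_z) ≈ 38.41°, λ = atan2(p_y, p_x) ≈ 74.95°.

≈ lat 38.4°, lon 75.0°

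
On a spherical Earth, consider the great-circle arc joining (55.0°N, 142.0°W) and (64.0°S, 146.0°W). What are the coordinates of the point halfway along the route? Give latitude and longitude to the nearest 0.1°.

≈ (4.5°S, 143.7°W)

From cos δ = sin φ₁ sin φ₂ + cos φ₁ cos φ₂ cos Δλ, the central angle is δ ≈ 2.078 rad (119.0°).
Interpolate at f = 1/2 with slerp weights a = sin((1−f)δ)/sin δ ≈ 0.986, b = sin(fδ)/sin δ ≈ 0.986.
p = a·p₁ + b·p₂ ≈ (-0.804, -0.590, -0.079); φ = arcsin(p_z) ≈ -4.50°, λ = atan2(p_y, p_x) ≈ -143.73°.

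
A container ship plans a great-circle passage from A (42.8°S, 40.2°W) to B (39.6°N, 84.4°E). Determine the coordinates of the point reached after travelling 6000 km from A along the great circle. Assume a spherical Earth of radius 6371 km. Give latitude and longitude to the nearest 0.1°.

≈ (14.2°S, 13.5°E)

Convert each endpoint to a unit vector on the sphere (x = cos φ cos λ, y = cos φ sin λ, z = sin φ).
The central angle between the endpoints is δ = arccos(p₁·p₂) ≈ 2.425 rad (138.9°). The total great-circle distance is δ·R ≈ 2.425 × 6371 ≈ 15450 km, so the target fraction is f = 6000/15450 ≈ 0.388.
Interpolate at f ≈ 0.388 with slerp weights a = sin((1−f)δ)/sin δ ≈ 1.517, b = sin(fδ)/sin δ ≈ 1.231.
p = a·p₁ + b·p₂ ≈ (0.943, 0.226, -0.246); φ = arcsin(p_z) ≈ -14.23°, λ = atan2(p_y, p_x) ≈ 13.47°.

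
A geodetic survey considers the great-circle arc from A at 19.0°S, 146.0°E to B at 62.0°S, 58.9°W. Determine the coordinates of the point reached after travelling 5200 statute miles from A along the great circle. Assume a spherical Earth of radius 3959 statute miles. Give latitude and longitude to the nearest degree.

The haversine formula gives a central angle δ ≈ 1.686 rad (96.6°) between the endpoints. The total great-circle distance is δ·R ≈ 1.686 × 3959 ≈ 6676 mi, so the target fraction is f = 5200/6676 ≈ 0.779.
Interpolate at f ≈ 0.779 with slerp weights a = sin((1−f)δ)/sin δ ≈ 0.367, b = sin(fδ)/sin δ ≈ 0.974.
p = a·p₁ + b·p₂ ≈ (-0.051, -0.198, -0.979); φ = arcsin(p_z) ≈ -78.23°, λ = atan2(p_y, p_x) ≈ -104.56°.

≈ 78°S, 105°W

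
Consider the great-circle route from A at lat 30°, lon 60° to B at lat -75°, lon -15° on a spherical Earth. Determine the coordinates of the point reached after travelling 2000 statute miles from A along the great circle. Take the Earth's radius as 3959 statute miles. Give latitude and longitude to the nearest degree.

The haversine formula gives a central angle δ ≈ 2.010 rad (115.1°) between the endpoints. The total great-circle distance is δ·R ≈ 2.010 × 3959 ≈ 7956 mi, so the target fraction is f = 2000/7956 ≈ 0.251.
Interpolate at f ≈ 0.251 with slerp weights a = sin((1−f)δ)/sin δ ≈ 1.102, b = sin(fδ)/sin δ ≈ 0.535.
p = a·p₁ + b·p₂ ≈ (0.611, 0.791, 0.035); φ = arcsin(p_z) ≈ 1.99°, λ = atan2(p_y, p_x) ≈ 52.31°.

≈ lat 2°, lon 52°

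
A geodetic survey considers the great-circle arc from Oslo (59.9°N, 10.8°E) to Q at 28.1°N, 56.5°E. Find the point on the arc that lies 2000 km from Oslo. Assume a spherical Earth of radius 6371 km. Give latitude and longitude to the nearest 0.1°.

From cos δ = sin φ₁ sin φ₂ + cos φ₁ cos φ₂ cos Δλ, the central angle is δ ≈ 0.772 rad (44.2°). The total great-circle distance is δ·R ≈ 0.772 × 6371 ≈ 4919 km, so the target fraction is f = 2000/4919 ≈ 0.407.
Interpolate at f ≈ 0.407 with slerp weights a = sin((1−f)δ)/sin δ ≈ 0.634, b = sin(fδ)/sin δ ≈ 0.443.
p = a·p₁ + b·p₂ ≈ (0.528, 0.385, 0.757); φ = arcsin(p_z) ≈ 49.20°, λ = atan2(p_y, p_x) ≈ 36.12°.

≈ 49.2°N, 36.1°E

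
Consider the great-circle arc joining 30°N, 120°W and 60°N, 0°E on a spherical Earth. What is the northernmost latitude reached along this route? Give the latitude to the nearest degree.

≈ 67°N

The great circle lies in the plane with unit normal n̂ = (p₁ × p₂)/|p₁ × p₂|.
Here n̂_z ≈ +0.384; the vertex latitude is φ_max = arccos|n̂_z| ≈ 67.4°.
Check via Clairaut: cos φ_max = |cos φ₁| · sin C = cos(30.0°)·sin(26.3°) ≈ 0.384, again giving ≈ 67.4°.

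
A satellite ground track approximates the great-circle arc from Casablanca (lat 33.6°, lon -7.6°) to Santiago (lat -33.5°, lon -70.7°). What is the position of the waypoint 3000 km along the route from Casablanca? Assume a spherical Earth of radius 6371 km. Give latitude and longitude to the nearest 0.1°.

Write both endpoints as unit vectors p₁, p₂ with components (cos φ cos λ, cos φ sin λ, sin φ).
The central angle between the endpoints is δ = arccos(p₁·p₂) ≈ 1.562 rad (89.5°). The total great-circle distance is δ·R ≈ 1.562 × 6371 ≈ 9951 km, so the target fraction is f = 3000/9951 ≈ 0.301.
Interpolate at f ≈ 0.301 with slerp weights a = sin((1−f)δ)/sin δ ≈ 0.887, b = sin(fδ)/sin δ ≈ 0.454.
p = a·p₁ + b·p₂ ≈ (0.857, -0.455, 0.241); φ = arcsin(p_z) ≈ 13.92°, λ = atan2(p_y, p_x) ≈ -27.94°.

≈ lat 13.9°, lon -27.9°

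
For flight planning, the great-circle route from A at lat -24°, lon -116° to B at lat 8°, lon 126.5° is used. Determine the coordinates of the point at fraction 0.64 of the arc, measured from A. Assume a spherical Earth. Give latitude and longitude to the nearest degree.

Write both endpoints as unit vectors p₁, p₂ with components (cos φ cos λ, cos φ sin λ, sin φ).
The central angle between the endpoints is δ = arccos(p₁·p₂) ≈ 2.065 rad (118.3°).
Interpolate at f = 0.64 with slerp weights a = sin((1−f)δ)/sin δ ≈ 0.769, b = sin(fδ)/sin δ ≈ 1.101.
p = a·p₁ + b·p₂ ≈ (-0.956, 0.245, -0.159); φ = arcsin(p_z) ≈ -9.18°, λ = atan2(p_y, p_x) ≈ 165.63°.

≈ lat -9°, lon 166°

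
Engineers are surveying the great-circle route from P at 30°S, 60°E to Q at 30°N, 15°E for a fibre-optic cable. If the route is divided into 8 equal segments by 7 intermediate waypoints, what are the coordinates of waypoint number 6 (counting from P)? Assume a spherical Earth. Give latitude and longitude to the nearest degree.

≈ 15°N, 27°E

Convert each endpoint to a unit vector on the sphere (x = cos φ cos λ, y = cos φ sin λ, z = sin φ).
The central angle between the endpoints is δ = arccos(p₁·p₂) ≈ 1.287 rad (73.7°).
Interpolate at f = 6/8 with slerp weights a = sin((1−f)δ)/sin δ ≈ 0.329, b = sin(fδ)/sin δ ≈ 0.856.
p = a·p₁ + b·p₂ ≈ (0.859, 0.439, 0.264); φ = arcsin(p_z) ≈ 15.28°, λ = atan2(p_y, p_x) ≈ 27.07°.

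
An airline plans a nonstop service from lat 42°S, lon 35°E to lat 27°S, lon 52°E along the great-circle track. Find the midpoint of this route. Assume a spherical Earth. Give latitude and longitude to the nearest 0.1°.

Write both endpoints as unit vectors p₁, p₂ with components (cos φ cos λ, cos φ sin λ, sin φ).
The central angle between the endpoints is δ = arccos(p₁·p₂) ≈ 0.357 rad (20.4°).
Interpolate at f = 1/2 with slerp weights a = sin((1−f)δ)/sin δ ≈ 0.508, b = sin(fδ)/sin δ ≈ 0.508.
p = a·p₁ + b·p₂ ≈ (0.588, 0.573, -0.571); φ = arcsin(p_z) ≈ -34.79°, λ = atan2(p_y, p_x) ≈ 44.27°.

≈ lat 34.8°S, lon 44.3°E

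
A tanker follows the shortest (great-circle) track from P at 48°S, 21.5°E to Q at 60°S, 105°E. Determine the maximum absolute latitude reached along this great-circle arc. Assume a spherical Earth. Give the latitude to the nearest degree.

≈ 63°S

The great circle lies in the plane with unit normal n̂ = (p₁ × p₂)/|p₁ × p₂|.
Here n̂_z ≈ +0.454; the vertex latitude is φ_max = arccos|n̂_z| ≈ 63.0°.
Check via Clairaut: cos φ_max = |cos φ₁| · sin C = cos(48.0°)·sin(137.3°) ≈ 0.454, again giving ≈ 63.0°.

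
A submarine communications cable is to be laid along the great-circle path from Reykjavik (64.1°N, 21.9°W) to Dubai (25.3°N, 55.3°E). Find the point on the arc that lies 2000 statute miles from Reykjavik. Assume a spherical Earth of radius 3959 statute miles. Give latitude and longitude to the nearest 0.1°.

Convert each endpoint to a unit vector on the sphere (x = cos φ cos λ, y = cos φ sin λ, z = sin φ).
The central angle between the endpoints is δ = arccos(p₁·p₂) ≈ 1.079 rad (61.8°). The total great-circle distance is δ·R ≈ 1.079 × 3959 ≈ 4273 mi, so the target fraction is f = 2000/4273 ≈ 0.468.
Interpolate at f ≈ 0.468 with slerp weights a = sin((1−f)δ)/sin δ ≈ 0.616, b = sin(fδ)/sin δ ≈ 0.549.
p = a·p₁ + b·p₂ ≈ (0.532, 0.308, 0.789); φ = arcsin(p_z) ≈ 52.07°, λ = atan2(p_y, p_x) ≈ 30.03°.

≈ 52.1°N, 30.0°E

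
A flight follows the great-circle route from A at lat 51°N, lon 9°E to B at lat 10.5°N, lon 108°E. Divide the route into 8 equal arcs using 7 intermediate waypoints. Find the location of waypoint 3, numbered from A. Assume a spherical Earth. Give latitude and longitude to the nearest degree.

Write both endpoints as unit vectors p₁, p₂ with components (cos φ cos λ, cos φ sin λ, sin φ).
The central angle between the endpoints is δ = arccos(p₁·p₂) ≈ 1.526 rad (87.4°).
Interpolate at f = 3/8 with slerp weights a = sin((1−f)δ)/sin δ ≈ 0.816, b = sin(fδ)/sin δ ≈ 0.542.
p = a·p₁ + b·p₂ ≈ (0.343, 0.587, 0.733); φ = arcsin(p_z) ≈ 47.16°, λ = atan2(p_y, p_x) ≈ 59.73°.

≈ lat 47°N, lon 60°E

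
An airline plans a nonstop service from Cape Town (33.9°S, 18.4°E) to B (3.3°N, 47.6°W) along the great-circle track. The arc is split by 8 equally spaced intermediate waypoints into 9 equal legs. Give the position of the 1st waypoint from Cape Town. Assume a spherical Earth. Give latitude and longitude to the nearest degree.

≈ (31°S, 9°E)

Write both endpoints as unit vectors p₁, p₂ with components (cos φ cos λ, cos φ sin λ, sin φ).
The central angle between the endpoints is δ = arccos(p₁·p₂) ≈ 1.261 rad (72.2°).
Interpolate at f = 1/9 with slerp weights a = sin((1−f)δ)/sin δ ≈ 0.945, b = sin(fδ)/sin δ ≈ 0.147.
p = a·p₁ + b·p₂ ≈ (0.843, 0.140, -0.519); φ = arcsin(p_z) ≈ -31.26°, λ = atan2(p_y, p_x) ≈ 9.40°.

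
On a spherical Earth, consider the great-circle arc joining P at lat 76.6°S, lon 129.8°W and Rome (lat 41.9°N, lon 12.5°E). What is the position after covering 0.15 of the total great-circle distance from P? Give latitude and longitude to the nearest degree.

Write both endpoints as unit vectors p₁, p₂ with components (cos φ cos λ, cos φ sin λ, sin φ).
The central angle between the endpoints is δ = arccos(p₁·p₂) ≈ 2.475 rad (141.8°).
Interpolate at f = 0.15 with slerp weights a = sin((1−f)δ)/sin δ ≈ 1.393, b = sin(fδ)/sin δ ≈ 0.587.
p = a·p₁ + b·p₂ ≈ (0.220, -0.154, -0.963); φ = arcsin(p_z) ≈ -74.44°, λ = atan2(p_y, p_x) ≈ -34.92°.

≈ lat 74°S, lon 35°W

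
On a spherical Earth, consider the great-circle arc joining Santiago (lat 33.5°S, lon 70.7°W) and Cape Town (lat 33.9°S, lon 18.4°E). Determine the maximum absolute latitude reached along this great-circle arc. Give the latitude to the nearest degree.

≈ 43°S

The great circle lies in the plane with unit normal n̂ = (p₁ × p₂)/|p₁ × p₂|.
Here n̂_z ≈ +0.730; the vertex latitude is φ_max = arccos|n̂_z| ≈ 43.1°.
Check via Clairaut: cos φ_max = |cos φ₁| · sin C = cos(33.5°)·sin(118.9°) ≈ 0.730, again giving ≈ 43.1°.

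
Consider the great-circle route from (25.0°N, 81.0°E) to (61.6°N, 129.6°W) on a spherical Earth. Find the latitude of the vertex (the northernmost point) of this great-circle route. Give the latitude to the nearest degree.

The great circle lies in the plane with unit normal n̂ = (p₁ × p₂)/|p₁ × p₂|.
Here n̂_z ≈ +0.219; the vertex latitude is φ_max = arccos|n̂_z| ≈ 77.3°.
Check via Clairaut: cos φ_max = |cos φ₁| · sin C = cos(25.0°)·sin(14.0°) ≈ 0.219, again giving ≈ 77.3°.

≈ 77°N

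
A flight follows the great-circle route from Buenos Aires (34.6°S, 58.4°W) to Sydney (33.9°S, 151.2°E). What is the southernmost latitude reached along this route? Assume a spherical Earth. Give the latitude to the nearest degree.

The great circle lies in the plane with unit normal n̂ = (p₁ × p₂)/|p₁ × p₂|.
Here n̂_z ≈ -0.351; the vertex latitude is φ_max = arccos|n̂_z| ≈ 69.4°.
Check via Clairaut: cos φ_max = |cos φ₁| · sin C = cos(34.6°)·sin(154.7°) ≈ 0.351, again giving ≈ 69.4°.

≈ 69°S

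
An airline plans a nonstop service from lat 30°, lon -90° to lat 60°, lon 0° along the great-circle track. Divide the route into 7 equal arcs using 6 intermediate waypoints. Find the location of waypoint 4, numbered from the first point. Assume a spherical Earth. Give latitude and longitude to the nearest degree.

≈ lat 56°, lon -53°

The haversine formula gives a central angle δ ≈ 1.123 rad (64.3°) between the endpoints.
Interpolate at f = 4/7 with slerp weights a = sin((1−f)δ)/sin δ ≈ 0.514, b = sin(fδ)/sin δ ≈ 0.664.
p = a·p₁ + b·p₂ ≈ (0.332, -0.445, 0.832); φ = arcsin(p_z) ≈ 56.29°, λ = atan2(p_y, p_x) ≈ -53.26°.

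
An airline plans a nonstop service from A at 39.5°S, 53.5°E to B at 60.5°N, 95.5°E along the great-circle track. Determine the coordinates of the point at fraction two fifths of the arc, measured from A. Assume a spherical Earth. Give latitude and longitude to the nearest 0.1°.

≈ 1.0°N, 66.8°E

From cos δ = sin φ₁ sin φ₂ + cos φ₁ cos φ₂ cos Δλ, the central angle is δ ≈ 1.845 rad (105.7°).
Interpolate at f = 2/5 with slerp weights a = sin((1−f)δ)/sin δ ≈ 0.929, b = sin(fδ)/sin δ ≈ 0.699.
p = a·p₁ + b·p₂ ≈ (0.394, 0.919, 0.017); φ = arcsin(p_z) ≈ 1.00°, λ = atan2(p_y, p_x) ≈ 66.82°.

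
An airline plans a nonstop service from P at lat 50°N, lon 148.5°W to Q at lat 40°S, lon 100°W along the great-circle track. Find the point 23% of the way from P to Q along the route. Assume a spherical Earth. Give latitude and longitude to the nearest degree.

Convert each endpoint to a unit vector on the sphere (x = cos φ cos λ, y = cos φ sin λ, z = sin φ).
The central angle between the endpoints is δ = arccos(p₁·p₂) ≈ 1.738 rad (99.6°).
Interpolate at f = 0.23 with slerp weights a = sin((1−f)δ)/sin δ ≈ 0.987, b = sin(fδ)/sin δ ≈ 0.395.
p = a·p₁ + b·p₂ ≈ (-0.593, -0.629, 0.502); φ = arcsin(p_z) ≈ 30.15°, λ = atan2(p_y, p_x) ≈ -133.32°.

≈ lat 30°N, lon 133°W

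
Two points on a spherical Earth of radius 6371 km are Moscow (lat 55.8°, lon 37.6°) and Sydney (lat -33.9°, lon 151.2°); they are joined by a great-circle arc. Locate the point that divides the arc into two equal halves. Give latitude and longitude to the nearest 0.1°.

Write both endpoints as unit vectors p₁, p₂ with components (cos φ cos λ, cos φ sin λ, sin φ).
The central angle between the endpoints is δ = arccos(p₁·p₂) ≈ 2.276 rad (130.4°).
Interpolate at f = 1/2 with slerp weights a = sin((1−f)δ)/sin δ ≈ 1.192, b = sin(fδ)/sin δ ≈ 1.192.
p = a·p₁ + b·p₂ ≈ (-0.336, 0.885, 0.321); φ = arcsin(p_z) ≈ 18.73°, λ = atan2(p_y, p_x) ≈ 110.79°.

≈ lat 18.7°, lon 110.8°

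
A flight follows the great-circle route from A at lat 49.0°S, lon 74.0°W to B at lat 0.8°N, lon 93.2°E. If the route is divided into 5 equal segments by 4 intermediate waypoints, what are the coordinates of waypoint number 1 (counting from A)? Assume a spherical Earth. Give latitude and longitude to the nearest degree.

Write both endpoints as unit vectors p₁, p₂ with components (cos φ cos λ, cos φ sin λ, sin φ).
The central angle between the endpoints is δ = arccos(p₁·p₂) ≈ 2.279 rad (130.6°).
Interpolate at f = 1/5 with slerp weights a = sin((1−f)δ)/sin δ ≈ 1.275, b = sin(fδ)/sin δ ≈ 0.579.
p = a·p₁ + b·p₂ ≈ (0.198, -0.225, -0.954); φ = arcsin(p_z) ≈ -72.53°, λ = atan2(p_y, p_x) ≈ -48.69°.

≈ lat 73°S, lon 49°W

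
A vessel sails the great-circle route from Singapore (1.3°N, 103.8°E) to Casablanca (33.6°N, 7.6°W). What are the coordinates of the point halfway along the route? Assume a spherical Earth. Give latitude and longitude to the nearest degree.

≈ 29°N, 56°E

Write both endpoints as unit vectors p₁, p₂ with components (cos φ cos λ, cos φ sin λ, sin φ).
The central angle between the endpoints is δ = arccos(p₁·p₂) ≈ 1.866 rad (106.9°).
Interpolate at f = 1/2 with slerp weights a = sin((1−f)δ)/sin δ ≈ 0.840, b = sin(fδ)/sin δ ≈ 0.840.
p = a·p₁ + b·p₂ ≈ (0.493, 0.723, 0.484); φ = arcsin(p_z) ≈ 28.94°, λ = atan2(p_y, p_x) ≈ 55.70°.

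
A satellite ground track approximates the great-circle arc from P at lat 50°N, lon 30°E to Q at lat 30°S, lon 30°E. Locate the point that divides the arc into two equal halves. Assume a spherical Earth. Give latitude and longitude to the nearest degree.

From cos δ = sin φ₁ sin φ₂ + cos φ₁ cos φ₂ cos Δλ, the central angle is δ ≈ 1.396 rad (80.0°).
Interpolate at f = 1/2 with slerp weights a = sin((1−f)δ)/sin δ ≈ 0.653, b = sin(fδ)/sin δ ≈ 0.653.
p = a·p₁ + b·p₂ ≈ (0.853, 0.492, 0.174); φ = arcsin(p_z) ≈ 10.00°, λ = atan2(p_y, p_x) ≈ 30.00°.

≈ lat 10°N, lon 30°E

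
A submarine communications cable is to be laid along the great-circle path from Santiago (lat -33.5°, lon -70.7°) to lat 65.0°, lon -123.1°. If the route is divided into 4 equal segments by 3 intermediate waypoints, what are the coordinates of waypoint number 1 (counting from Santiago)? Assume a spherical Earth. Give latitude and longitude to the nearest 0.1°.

≈ lat -8.2°, lon -79.8°

The haversine formula gives a central angle δ ≈ 1.860 rad (106.6°) between the endpoints.
Interpolate at f = 1/4 with slerp weights a = sin((1−f)δ)/sin δ ≈ 1.027, b = sin(fδ)/sin δ ≈ 0.468.
p = a·p₁ + b·p₂ ≈ (0.175, -0.974, -0.143); φ = arcsin(p_z) ≈ -8.22°, λ = atan2(p_y, p_x) ≈ -79.81°.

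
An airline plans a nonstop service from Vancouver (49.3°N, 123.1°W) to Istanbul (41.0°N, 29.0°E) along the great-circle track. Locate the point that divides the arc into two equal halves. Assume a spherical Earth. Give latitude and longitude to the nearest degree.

Convert each endpoint to a unit vector on the sphere (x = cos φ cos λ, y = cos φ sin λ, z = sin φ).
The central angle between the endpoints is δ = arccos(p₁·p₂) ≈ 1.508 rad (86.4°).
Interpolate at f = 1/2 with slerp weights a = sin((1−f)δ)/sin δ ≈ 0.686, b = sin(fδ)/sin δ ≈ 0.686.
p = a·p₁ + b·p₂ ≈ (0.209, -0.124, 0.970); φ = arcsin(p_z) ≈ 75.97°, λ = atan2(p_y, p_x) ≈ -30.69°.

≈ 76°N, 31°W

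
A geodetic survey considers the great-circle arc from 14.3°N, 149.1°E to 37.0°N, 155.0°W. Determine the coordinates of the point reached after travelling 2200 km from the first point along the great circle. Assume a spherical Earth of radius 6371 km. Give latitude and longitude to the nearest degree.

≈ 25°N, 167°E

Convert each endpoint to a unit vector on the sphere (x = cos φ cos λ, y = cos φ sin λ, z = sin φ).
The central angle between the endpoints is δ = arccos(p₁·p₂) ≈ 0.949 rad (54.4°). The total great-circle distance is δ·R ≈ 0.949 × 6371 ≈ 6046 km, so the target fraction is f = 2200/6046 ≈ 0.364.
Interpolate at f ≈ 0.364 with slerp weights a = sin((1−f)δ)/sin δ ≈ 0.698, b = sin(fδ)/sin δ ≈ 0.416.
p = a·p₁ + b·p₂ ≈ (-0.882, 0.207, 0.423); φ = arcsin(p_z) ≈ 25.03°, λ = atan2(p_y, p_x) ≈ 166.80°.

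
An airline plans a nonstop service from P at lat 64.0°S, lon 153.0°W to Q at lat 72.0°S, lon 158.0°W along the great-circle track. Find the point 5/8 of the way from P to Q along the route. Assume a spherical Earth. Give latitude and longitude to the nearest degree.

Write both endpoints as unit vectors p₁, p₂ with components (cos φ cos λ, cos φ sin λ, sin φ).
The central angle between the endpoints is δ = arccos(p₁·p₂) ≈ 0.143 rad (8.2°).
Interpolate at f = 5/8 with slerp weights a = sin((1−f)δ)/sin δ ≈ 0.376, b = sin(fδ)/sin δ ≈ 0.626.
p = a·p₁ + b·p₂ ≈ (-0.326, -0.147, -0.934); φ = arcsin(p_z) ≈ -69.02°, λ = atan2(p_y, p_x) ≈ -155.70°.

≈ lat 69°S, lon 156°W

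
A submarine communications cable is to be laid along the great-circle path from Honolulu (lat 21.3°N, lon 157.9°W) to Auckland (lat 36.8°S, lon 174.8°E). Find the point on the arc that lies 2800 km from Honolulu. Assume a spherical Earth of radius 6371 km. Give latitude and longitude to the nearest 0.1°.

Convert each endpoint to a unit vector on the sphere (x = cos φ cos λ, y = cos φ sin λ, z = sin φ).
The central angle between the endpoints is δ = arccos(p₁·p₂) ≈ 1.109 rad (63.6°). The total great-circle distance is δ·R ≈ 1.109 × 6371 ≈ 7067 km, so the target fraction is f = 2800/7067 ≈ 0.396.
Interpolate at f ≈ 0.396 with slerp weights a = sin((1−f)δ)/sin δ ≈ 0.693, b = sin(fδ)/sin δ ≈ 0.475.
p = a·p₁ + b·p₂ ≈ (-0.977, -0.209, -0.033); φ = arcsin(p_z) ≈ -1.88°, λ = atan2(p_y, p_x) ≈ -167.96°.

≈ lat 1.9°S, lon 168.0°W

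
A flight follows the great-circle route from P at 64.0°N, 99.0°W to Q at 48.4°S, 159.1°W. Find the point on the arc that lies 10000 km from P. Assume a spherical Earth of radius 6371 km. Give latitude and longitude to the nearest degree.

Convert each endpoint to a unit vector on the sphere (x = cos φ cos λ, y = cos φ sin λ, z = sin φ).
The central angle between the endpoints is δ = arccos(p₁·p₂) ≈ 2.126 rad (121.8°). The total great-circle distance is δ·R ≈ 2.126 × 6371 ≈ 13544 km, so the target fraction is f = 10000/13544 ≈ 0.738.
Interpolate at f ≈ 0.738 with slerp weights a = sin((1−f)δ)/sin δ ≈ 0.621, b = sin(fδ)/sin δ ≈ 1.177.
p = a·p₁ + b·p₂ ≈ (-0.772, -0.548, -0.321); φ = arcsin(p_z) ≈ -18.75°, λ = atan2(p_y, p_x) ≈ -144.66°.

≈ 19°S, 145°W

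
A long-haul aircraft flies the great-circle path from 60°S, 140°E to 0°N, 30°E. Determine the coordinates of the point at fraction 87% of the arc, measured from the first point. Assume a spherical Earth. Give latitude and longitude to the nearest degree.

Write both endpoints as unit vectors p₁, p₂ with components (cos φ cos λ, cos φ sin λ, sin φ).
The central angle between the endpoints is δ = arccos(p₁·p₂) ≈ 1.743 rad (99.8°).
Interpolate at f = 0.87 with slerp weights a = sin((1−f)δ)/sin δ ≈ 0.228, b = sin(fδ)/sin δ ≈ 1.013.
p = a·p₁ + b·p₂ ≈ (0.790, 0.580, -0.197); φ = arcsin(p_z) ≈ -11.39°, λ = atan2(p_y, p_x) ≈ 36.27°.

≈ 11°S, 36°E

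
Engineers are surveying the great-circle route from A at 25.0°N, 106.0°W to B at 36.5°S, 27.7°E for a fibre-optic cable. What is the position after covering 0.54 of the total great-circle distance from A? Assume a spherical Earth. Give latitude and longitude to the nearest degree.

≈ 17°S, 42°W

The haversine formula gives a central angle δ ≈ 2.426 rad (139.0°) between the endpoints.
Interpolate at f = 0.54 with slerp weights a = sin((1−f)δ)/sin δ ≈ 1.369, b = sin(fδ)/sin δ ≈ 1.473.
p = a·p₁ + b·p₂ ≈ (0.706, -0.643, -0.297); φ = arcsin(p_z) ≈ -17.30°, λ = atan2(p_y, p_x) ≈ -42.30°.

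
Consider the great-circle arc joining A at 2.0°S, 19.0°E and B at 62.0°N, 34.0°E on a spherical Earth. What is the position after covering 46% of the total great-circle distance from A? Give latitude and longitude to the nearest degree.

Write both endpoints as unit vectors p₁, p₂ with components (cos φ cos λ, cos φ sin λ, sin φ).
The central angle between the endpoints is δ = arccos(p₁·p₂) ≈ 1.135 rad (65.0°).
Interpolate at f = 0.46 with slerp weights a = sin((1−f)δ)/sin δ ≈ 0.634, b = sin(fδ)/sin δ ≈ 0.550.
p = a·p₁ + b·p₂ ≈ (0.814, 0.351, 0.464); φ = arcsin(p_z) ≈ 27.62°, λ = atan2(p_y, p_x) ≈ 23.33°.

≈ 28°N, 23°E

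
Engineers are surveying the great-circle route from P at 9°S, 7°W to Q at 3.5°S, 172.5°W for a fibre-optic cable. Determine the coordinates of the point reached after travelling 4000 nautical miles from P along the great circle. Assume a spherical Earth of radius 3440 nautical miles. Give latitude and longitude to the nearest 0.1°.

Write both endpoints as unit vectors p₁, p₂ with components (cos φ cos λ, cos φ sin λ, sin φ).
The central angle between the endpoints is δ = arccos(p₁·p₂) ≈ 2.808 rad (160.9°). The total great-circle distance is δ·R ≈ 2.808 × 3440 ≈ 9660 nmi, so the target fraction is f = 4000/9660 ≈ 0.414.
Interpolate at f ≈ 0.414 with slerp weights a = sin((1−f)δ)/sin δ ≈ 3.046, b = sin(fδ)/sin δ ≈ 2.804.
p = a·p₁ + b·p₂ ≈ (0.212, -0.732, -0.648); φ = arcsin(p_z) ≈ -40.37°, λ = atan2(p_y, p_x) ≈ -73.88°.

≈ 40.4°S, 73.9°W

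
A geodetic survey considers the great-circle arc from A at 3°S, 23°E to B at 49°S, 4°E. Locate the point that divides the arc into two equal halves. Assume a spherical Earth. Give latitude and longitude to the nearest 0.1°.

≈ 26.3°S, 15.5°E

The haversine formula gives a central angle δ ≈ 0.851 rad (48.8°) between the endpoints.
Interpolate at f = 1/2 with slerp weights a = sin((1−f)δ)/sin δ ≈ 0.549, b = sin(fδ)/sin δ ≈ 0.549.
p = a·p₁ + b·p₂ ≈ (0.864, 0.239, -0.443); φ = arcsin(p_z) ≈ -26.30°, λ = atan2(p_y, p_x) ≈ 15.48°.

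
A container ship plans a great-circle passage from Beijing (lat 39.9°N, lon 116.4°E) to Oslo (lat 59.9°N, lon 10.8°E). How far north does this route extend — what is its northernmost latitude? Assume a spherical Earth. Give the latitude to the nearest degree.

The great circle lies in the plane with unit normal n̂ = (p₁ × p₂)/|p₁ × p₂|.
Here n̂_z ≈ -0.415; the vertex latitude is φ_max = arccos|n̂_z| ≈ 65.5°.
Check via Clairaut: cos φ_max = |cos φ₁| · sin C = cos(39.9°)·sin(32.8°) ≈ 0.415, again giving ≈ 65.5°.

≈ 65°N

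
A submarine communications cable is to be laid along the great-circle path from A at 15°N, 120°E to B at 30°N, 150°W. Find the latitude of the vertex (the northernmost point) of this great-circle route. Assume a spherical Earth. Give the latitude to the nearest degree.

≈ 32°N

The great circle lies in the plane with unit normal n̂ = (p₁ × p₂)/|p₁ × p₂|.
Here n̂_z ≈ +0.844; the vertex latitude is φ_max = arccos|n̂_z| ≈ 32.5°.
Check via Clairaut: cos φ_max = |cos φ₁| · sin C = cos(15.0°)·sin(60.9°) ≈ 0.844, again giving ≈ 32.5°.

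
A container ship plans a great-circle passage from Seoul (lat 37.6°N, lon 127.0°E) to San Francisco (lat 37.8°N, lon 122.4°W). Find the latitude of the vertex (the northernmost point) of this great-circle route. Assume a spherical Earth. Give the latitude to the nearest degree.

≈ 54°N

The great circle lies in the plane with unit normal n̂ = (p₁ × p₂)/|p₁ × p₂|.
Here n̂_z ≈ +0.593; the vertex latitude is φ_max = arccos|n̂_z| ≈ 53.6°.
Check via Clairaut: cos φ_max = |cos φ₁| · sin C = cos(37.6°)·sin(48.5°) ≈ 0.593, again giving ≈ 53.6°.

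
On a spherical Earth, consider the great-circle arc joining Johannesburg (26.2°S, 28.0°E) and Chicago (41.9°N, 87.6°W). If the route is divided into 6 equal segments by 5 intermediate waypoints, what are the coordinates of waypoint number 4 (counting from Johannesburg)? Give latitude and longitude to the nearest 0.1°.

The haversine formula gives a central angle δ ≈ 2.194 rad (125.7°) between the endpoints.
Interpolate at f = 4/6 with slerp weights a = sin((1−f)δ)/sin δ ≈ 0.822, b = sin(fδ)/sin δ ≈ 1.224.
p = a·p₁ + b·p₂ ≈ (0.690, -0.564, 0.454); φ = arcsin(p_z) ≈ 27.03°, λ = atan2(p_y, p_x) ≈ -39.28°.

≈ 27.0°N, 39.3°W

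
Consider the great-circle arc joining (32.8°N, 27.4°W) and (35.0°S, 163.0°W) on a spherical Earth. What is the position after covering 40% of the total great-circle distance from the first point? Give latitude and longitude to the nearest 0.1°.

Convert each endpoint to a unit vector on the sphere (x = cos φ cos λ, y = cos φ sin λ, z = sin φ).
The central angle between the endpoints is δ = arccos(p₁·p₂) ≈ 2.503 rad (143.4°).
Interpolate at f = 0.40 with slerp weights a = sin((1−f)δ)/sin δ ≈ 1.673, b = sin(fδ)/sin δ ≈ 1.412.
p = a·p₁ + b·p₂ ≈ (0.142, -0.985, 0.096); φ = arcsin(p_z) ≈ 5.53°, λ = atan2(p_y, p_x) ≈ -81.78°.

≈ (5.5°N, 81.8°W)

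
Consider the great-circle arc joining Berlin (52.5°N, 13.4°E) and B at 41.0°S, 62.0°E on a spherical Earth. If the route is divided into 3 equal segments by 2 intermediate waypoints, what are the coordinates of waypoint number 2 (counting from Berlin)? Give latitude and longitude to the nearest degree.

≈ 10°S, 47°E

From cos δ = sin φ₁ sin φ₂ + cos φ₁ cos φ₂ cos Δλ, the central angle is δ ≈ 1.789 rad (102.5°).
Interpolate at f = 2/3 with slerp weights a = sin((1−f)δ)/sin δ ≈ 0.575, b = sin(fδ)/sin δ ≈ 0.952.
p = a·p₁ + b·p₂ ≈ (0.678, 0.716, -0.168); φ = arcsin(p_z) ≈ -9.68°, λ = atan2(p_y, p_x) ≈ 46.54°.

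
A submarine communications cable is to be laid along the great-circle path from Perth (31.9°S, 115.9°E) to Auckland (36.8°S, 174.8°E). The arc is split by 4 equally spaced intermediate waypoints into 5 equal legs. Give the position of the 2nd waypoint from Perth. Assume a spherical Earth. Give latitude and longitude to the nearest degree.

≈ 37°S, 138°E

Convert each endpoint to a unit vector on the sphere (x = cos φ cos λ, y = cos φ sin λ, z = sin φ).
The central angle between the endpoints is δ = arccos(p₁·p₂) ≈ 0.840 rad (48.1°).
Interpolate at f = 2/5 with slerp weights a = sin((1−f)δ)/sin δ ≈ 0.649, b = sin(fδ)/sin δ ≈ 0.443.
p = a·p₁ + b·p₂ ≈ (-0.594, 0.527, -0.608); φ = arcsin(p_z) ≈ -37.44°, λ = atan2(p_y, p_x) ≈ 138.38°.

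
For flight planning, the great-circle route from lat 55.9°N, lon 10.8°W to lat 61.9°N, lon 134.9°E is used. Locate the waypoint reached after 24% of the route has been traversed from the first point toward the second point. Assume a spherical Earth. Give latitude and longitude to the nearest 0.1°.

≈ lat 69.0°N, lon 1.4°E

Write both endpoints as unit vectors p₁, p₂ with components (cos φ cos λ, cos φ sin λ, sin φ).
The central angle between the endpoints is δ = arccos(p₁·p₂) ≈ 1.033 rad (59.2°).
Interpolate at f = 0.24 with slerp weights a = sin((1−f)δ)/sin δ ≈ 0.823, b = sin(fδ)/sin δ ≈ 0.286.
p = a·p₁ + b·p₂ ≈ (0.358, 0.009, 0.934); φ = arcsin(p_z) ≈ 69.00°, λ = atan2(p_y, p_x) ≈ 1.42°.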